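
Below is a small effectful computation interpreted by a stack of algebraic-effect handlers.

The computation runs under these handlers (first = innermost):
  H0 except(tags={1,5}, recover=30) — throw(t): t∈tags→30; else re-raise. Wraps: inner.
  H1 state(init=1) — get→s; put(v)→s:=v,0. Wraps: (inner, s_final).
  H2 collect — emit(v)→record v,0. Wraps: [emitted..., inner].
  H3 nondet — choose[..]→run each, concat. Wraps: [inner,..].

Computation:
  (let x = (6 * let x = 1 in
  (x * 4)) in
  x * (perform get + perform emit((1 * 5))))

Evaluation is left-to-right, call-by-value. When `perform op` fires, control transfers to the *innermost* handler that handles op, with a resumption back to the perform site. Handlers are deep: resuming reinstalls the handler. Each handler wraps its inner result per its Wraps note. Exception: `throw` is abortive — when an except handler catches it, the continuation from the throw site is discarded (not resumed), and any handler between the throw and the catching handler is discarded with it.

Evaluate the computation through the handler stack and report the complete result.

Answer: [[5, (24, 1)]]

Step-by-step:
get @ H1 ⇒ 1
emit(5) @ H2 ⇒ out+=5
H0 returns 24
H1 returns (24, 1)
H2 returns [5, (24, 1)]
H3 returns [[5, (24, 1)]]
= [[5, (24, 1)]]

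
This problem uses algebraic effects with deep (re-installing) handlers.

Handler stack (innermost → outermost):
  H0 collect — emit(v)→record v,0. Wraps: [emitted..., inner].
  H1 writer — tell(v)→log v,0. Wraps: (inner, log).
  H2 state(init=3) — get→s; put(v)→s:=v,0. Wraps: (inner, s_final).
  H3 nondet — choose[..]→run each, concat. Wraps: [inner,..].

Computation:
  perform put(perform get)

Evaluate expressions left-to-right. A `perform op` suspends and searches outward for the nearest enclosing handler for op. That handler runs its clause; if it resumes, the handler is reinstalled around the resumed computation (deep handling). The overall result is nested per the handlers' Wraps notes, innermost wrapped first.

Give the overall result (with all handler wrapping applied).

Evaluation trace:
get @ H2 ⇒ 3
put(3) @ H2 ⇒ s:=3
H0 returns [0]
H1 returns ([0], ())
H2 returns (([0], ()), 3)
H3 returns [(([0], ()), 3)]
= [(([0], ()), 3)]

Answer: [(([0], ()), 3)]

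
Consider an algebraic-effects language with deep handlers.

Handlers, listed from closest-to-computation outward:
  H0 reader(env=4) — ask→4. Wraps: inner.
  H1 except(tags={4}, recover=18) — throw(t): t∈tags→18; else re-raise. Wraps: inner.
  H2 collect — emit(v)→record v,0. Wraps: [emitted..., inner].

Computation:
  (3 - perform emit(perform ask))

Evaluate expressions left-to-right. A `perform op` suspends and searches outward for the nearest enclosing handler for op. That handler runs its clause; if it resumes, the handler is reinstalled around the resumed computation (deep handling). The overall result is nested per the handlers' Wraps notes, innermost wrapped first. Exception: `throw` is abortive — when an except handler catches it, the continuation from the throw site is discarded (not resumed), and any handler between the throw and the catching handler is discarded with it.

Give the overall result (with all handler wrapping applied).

Answer: [4, 3]

Step-by-step:
ask @ H0 ⇒ 4
emit(4) @ H2 ⇒ out+=4
H0 returns 3
H1 returns 3
H2 returns [4, 3]
= [4, 3]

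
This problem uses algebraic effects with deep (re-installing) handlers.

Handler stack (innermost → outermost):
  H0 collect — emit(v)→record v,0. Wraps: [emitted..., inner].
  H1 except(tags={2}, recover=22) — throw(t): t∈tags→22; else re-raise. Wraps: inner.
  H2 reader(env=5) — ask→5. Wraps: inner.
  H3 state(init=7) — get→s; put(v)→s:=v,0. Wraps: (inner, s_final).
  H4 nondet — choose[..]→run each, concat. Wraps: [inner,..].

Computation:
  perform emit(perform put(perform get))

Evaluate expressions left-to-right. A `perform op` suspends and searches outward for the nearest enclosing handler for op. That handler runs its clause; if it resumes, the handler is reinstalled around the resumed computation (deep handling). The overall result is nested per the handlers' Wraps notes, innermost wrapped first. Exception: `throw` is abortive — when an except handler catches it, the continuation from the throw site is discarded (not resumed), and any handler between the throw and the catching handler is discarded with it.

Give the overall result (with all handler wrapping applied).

Answer: [([0, 0], 7)]

Step-by-step:
get @ H3 ⇒ 7
put(7) @ H3 ⇒ s:=7
emit(0) @ H0 ⇒ out+=0
H0 returns [0, 0]
H1 returns [0, 0]
H2 returns [0, 0]
H3 returns ([0, 0], 7)
H4 returns [([0, 0], 7)]
= [([0, 0], 7)]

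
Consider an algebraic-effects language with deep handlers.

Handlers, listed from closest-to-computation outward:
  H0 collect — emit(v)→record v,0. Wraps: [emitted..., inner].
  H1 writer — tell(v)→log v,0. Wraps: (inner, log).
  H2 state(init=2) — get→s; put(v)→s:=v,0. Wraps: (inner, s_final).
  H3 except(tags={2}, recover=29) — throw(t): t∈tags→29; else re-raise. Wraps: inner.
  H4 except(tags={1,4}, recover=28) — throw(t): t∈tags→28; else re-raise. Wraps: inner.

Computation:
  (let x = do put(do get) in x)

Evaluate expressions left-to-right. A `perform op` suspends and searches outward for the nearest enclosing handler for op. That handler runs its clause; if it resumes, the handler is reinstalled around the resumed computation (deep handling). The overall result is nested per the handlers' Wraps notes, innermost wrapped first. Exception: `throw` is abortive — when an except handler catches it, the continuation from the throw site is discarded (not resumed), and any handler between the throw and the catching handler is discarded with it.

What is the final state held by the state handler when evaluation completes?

Answer: 2

Evaluation trace:
get @ H2 ⇒ 2
put(2) @ H2 ⇒ s:=2
H0 returns [0]
H1 returns ([0], ())
H2 returns (([0], ()), 2)
H3 returns (([0], ()), 2)
H4 returns (([0], ()), 2)
= (([0], ()), 2)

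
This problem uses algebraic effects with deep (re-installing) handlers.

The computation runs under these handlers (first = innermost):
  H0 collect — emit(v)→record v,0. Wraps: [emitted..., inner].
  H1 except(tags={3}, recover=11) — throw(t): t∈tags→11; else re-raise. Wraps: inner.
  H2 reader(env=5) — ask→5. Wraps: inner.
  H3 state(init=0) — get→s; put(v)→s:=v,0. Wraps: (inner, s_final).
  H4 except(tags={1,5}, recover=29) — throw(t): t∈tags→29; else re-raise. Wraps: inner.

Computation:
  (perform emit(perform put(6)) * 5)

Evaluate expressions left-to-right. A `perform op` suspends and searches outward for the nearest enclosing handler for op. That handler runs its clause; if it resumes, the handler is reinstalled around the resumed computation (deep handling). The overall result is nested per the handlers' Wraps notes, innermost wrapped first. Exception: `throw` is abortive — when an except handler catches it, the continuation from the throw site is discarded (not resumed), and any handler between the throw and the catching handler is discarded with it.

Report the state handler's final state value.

Working:
put(6) @ H3 ⇒ s:=6
emit(0) @ H0 ⇒ out+=0
H0 returns [0, 0]
H1 returns [0, 0]
H2 returns [0, 0]
H3 returns ([0, 0], 6)
H4 returns ([0, 0], 6)
= ([0, 0], 6)

Answer: 6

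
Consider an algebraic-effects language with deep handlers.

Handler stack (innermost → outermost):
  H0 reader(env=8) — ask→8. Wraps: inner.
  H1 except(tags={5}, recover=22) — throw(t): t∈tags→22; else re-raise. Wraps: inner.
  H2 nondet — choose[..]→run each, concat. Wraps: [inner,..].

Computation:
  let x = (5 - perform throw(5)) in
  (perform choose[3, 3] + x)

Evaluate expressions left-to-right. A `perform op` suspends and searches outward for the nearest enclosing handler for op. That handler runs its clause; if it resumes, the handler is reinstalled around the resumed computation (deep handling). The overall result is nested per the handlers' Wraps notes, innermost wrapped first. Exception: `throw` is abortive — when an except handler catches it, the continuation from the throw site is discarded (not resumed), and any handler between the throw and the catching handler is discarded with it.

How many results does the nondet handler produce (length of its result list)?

Step-by-step:
throw(5) @ H1 caught ⇒ 22
H2 returns [22]
= [22]

Answer: 1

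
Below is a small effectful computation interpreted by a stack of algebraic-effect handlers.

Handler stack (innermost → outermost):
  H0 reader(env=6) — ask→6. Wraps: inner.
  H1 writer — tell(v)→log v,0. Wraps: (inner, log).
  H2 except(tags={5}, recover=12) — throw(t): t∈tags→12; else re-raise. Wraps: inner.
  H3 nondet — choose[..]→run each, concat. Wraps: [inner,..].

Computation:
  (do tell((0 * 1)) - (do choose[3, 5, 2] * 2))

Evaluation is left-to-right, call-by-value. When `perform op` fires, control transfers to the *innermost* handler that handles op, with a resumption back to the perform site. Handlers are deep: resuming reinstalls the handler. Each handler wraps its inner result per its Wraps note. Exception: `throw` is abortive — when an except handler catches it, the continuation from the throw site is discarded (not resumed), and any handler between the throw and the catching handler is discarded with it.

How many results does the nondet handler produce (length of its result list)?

Answer: 3

Evaluation trace:
tell(0) @ H1 ⇒ log+=0
choose[3, 5, 2] @ H3
  branch[0] choose=3:
    H0 returns -6
    H1 returns (-6, (0))
    H2 returns (-6, (0))
    H3 returns [(-6, (0))]
  branch[1] choose=5:
    H0 returns -10
    H1 returns (-10, (0))
    H2 returns (-10, (0))
    H3 returns [(-10, (0))]
  branch[2] choose=2:
    H0 returns -4
    H1 returns (-4, (0))
    H2 returns (-4, (0))
    H3 returns [(-4, (0))]
= [(-6, (0)), (-10, (0)), (-4, (0))]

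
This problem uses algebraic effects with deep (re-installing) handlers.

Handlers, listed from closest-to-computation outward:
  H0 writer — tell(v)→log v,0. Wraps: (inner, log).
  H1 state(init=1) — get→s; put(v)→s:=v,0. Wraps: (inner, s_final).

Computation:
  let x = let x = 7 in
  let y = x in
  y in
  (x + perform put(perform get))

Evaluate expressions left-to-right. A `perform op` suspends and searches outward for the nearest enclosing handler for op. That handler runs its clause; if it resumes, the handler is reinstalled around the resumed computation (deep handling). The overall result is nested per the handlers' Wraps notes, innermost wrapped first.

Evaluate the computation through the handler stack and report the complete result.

Evaluation trace:
get @ H1 ⇒ 1
put(1) @ H1 ⇒ s:=1
H0 returns (7, ())
H1 returns ((7, ()), 1)
= ((7, ()), 1)

Answer: ((7, ()), 1)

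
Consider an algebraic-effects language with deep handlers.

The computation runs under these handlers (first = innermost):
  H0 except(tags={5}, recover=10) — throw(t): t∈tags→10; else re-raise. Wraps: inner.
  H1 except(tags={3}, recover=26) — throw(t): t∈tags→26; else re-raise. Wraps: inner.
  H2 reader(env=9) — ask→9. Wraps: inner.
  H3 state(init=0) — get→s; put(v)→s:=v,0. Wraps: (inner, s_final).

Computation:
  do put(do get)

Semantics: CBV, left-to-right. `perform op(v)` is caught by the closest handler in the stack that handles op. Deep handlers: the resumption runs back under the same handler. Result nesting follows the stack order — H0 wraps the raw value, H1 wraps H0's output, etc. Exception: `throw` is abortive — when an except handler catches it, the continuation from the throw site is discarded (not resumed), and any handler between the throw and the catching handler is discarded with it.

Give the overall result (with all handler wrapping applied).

Step-by-step:
get @ H3 ⇒ 0
put(0) @ H3 ⇒ s:=0
H0 returns 0
H1 returns 0
H2 returns 0
H3 returns (0, 0)
= (0, 0)

Answer: (0, 0)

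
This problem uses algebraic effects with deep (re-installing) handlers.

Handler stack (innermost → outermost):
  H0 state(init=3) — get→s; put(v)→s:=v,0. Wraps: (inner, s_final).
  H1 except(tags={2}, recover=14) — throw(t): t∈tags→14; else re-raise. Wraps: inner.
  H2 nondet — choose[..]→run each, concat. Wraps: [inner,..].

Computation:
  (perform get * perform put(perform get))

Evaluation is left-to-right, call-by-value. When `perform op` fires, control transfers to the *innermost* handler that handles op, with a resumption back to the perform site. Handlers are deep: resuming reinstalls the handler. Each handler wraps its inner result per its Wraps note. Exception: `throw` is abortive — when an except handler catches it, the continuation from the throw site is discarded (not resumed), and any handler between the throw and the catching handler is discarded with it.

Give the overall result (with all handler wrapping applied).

Answer: [(0, 3)]

Evaluation trace:
get @ H0 ⇒ 3
get @ H0 ⇒ 3
put(3) @ H0 ⇒ s:=3
H0 returns (0, 3)
H1 returns (0, 3)
H2 returns [(0, 3)]
= [(0, 3)]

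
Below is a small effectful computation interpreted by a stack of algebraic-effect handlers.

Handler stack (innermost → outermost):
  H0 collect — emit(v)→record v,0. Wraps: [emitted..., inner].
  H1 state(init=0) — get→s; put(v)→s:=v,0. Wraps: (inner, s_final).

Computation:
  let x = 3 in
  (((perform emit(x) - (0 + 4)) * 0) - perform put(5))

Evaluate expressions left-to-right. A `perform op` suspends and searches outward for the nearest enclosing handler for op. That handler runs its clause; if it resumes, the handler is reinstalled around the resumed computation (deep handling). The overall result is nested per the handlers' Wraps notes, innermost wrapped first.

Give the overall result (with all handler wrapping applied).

Working:
emit(3) @ H0 ⇒ out+=3
put(5) @ H1 ⇒ s:=5
H0 returns [3, 0]
H1 returns ([3, 0], 5)
= ([3, 0], 5)

Answer: ([3, 0], 5)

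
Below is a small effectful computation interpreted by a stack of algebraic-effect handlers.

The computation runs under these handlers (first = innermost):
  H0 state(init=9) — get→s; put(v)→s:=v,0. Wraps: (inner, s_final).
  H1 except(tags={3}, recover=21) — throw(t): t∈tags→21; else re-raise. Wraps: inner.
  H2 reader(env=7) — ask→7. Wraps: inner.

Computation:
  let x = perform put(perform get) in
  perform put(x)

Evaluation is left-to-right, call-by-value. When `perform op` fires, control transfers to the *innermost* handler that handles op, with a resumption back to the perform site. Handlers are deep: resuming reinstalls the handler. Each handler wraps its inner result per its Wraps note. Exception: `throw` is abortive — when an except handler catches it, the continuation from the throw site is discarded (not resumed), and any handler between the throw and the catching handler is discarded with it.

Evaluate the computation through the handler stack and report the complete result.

Step-by-step:
get @ H0 ⇒ 9
put(9) @ H0 ⇒ s:=9
put(0) @ H0 ⇒ s:=0
H0 returns (0, 0)
H1 returns (0, 0)
H2 returns (0, 0)
= (0, 0)

Answer: (0, 0)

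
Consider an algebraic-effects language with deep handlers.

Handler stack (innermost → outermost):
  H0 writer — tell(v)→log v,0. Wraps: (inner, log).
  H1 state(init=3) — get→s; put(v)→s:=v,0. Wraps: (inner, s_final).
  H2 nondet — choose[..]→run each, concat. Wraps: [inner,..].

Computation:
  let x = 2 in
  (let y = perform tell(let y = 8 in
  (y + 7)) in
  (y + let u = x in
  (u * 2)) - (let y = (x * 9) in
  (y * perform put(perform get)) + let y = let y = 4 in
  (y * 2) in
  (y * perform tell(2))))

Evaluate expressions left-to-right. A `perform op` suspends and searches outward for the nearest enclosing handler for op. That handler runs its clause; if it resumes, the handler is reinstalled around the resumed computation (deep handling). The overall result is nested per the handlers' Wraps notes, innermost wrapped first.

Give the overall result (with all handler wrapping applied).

Answer: [((4, (15, 2)), 3)]

Step-by-step:
tell(15) @ H0 ⇒ log+=15
get @ H1 ⇒ 3
put(3) @ H1 ⇒ s:=3
tell(2) @ H0 ⇒ log+=2
H0 returns (4, (15, 2))
H1 returns ((4, (15, 2)), 3)
H2 returns [((4, (15, 2)), 3)]
= [((4, (15, 2)), 3)]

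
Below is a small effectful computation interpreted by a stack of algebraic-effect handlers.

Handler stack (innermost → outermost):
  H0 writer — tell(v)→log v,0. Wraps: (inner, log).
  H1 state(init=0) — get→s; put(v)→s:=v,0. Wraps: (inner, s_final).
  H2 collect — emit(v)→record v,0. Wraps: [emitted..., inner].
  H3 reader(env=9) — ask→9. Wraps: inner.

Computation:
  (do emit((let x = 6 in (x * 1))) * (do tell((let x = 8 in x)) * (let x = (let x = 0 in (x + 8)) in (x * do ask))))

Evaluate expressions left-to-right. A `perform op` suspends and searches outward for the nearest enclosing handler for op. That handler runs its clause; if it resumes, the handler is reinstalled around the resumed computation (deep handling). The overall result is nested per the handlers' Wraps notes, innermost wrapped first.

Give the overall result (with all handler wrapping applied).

Evaluation trace:
emit(6) @ H2 ⇒ out+=6
tell(8) @ H0 ⇒ log+=8
ask @ H3 ⇒ 9
H0 returns (0, (8))
H1 returns ((0, (8)), 0)
H2 returns [6, ((0, (8)), 0)]
H3 returns [6, ((0, (8)), 0)]
= [6, ((0, (8)), 0)]

Answer: [6, ((0, (8)), 0)]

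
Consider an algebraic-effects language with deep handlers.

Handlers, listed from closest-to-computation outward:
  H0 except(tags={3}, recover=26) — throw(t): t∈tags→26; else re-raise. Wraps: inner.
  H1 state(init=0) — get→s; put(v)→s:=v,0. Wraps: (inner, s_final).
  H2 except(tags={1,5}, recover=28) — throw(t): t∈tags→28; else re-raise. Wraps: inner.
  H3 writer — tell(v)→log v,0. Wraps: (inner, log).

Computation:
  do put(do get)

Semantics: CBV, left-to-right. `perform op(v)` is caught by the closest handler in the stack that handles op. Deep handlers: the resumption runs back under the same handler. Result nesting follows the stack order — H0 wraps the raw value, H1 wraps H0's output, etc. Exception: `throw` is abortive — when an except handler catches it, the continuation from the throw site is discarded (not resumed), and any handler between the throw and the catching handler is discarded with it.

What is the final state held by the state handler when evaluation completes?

Answer: 0

Working:
get @ H1 ⇒ 0
put(0) @ H1 ⇒ s:=0
H0 returns 0
H1 returns (0, 0)
H2 returns (0, 0)
H3 returns ((0, 0), ())
= ((0, 0), ())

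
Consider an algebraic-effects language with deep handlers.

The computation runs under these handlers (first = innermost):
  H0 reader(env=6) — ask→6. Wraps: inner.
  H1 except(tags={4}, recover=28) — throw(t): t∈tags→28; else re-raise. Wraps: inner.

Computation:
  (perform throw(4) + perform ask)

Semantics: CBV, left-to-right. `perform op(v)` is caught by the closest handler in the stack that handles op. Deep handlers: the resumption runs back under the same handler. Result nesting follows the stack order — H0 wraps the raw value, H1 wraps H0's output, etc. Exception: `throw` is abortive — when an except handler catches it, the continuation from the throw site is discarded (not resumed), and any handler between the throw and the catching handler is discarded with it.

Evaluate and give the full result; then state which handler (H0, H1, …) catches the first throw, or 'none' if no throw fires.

Answer: 28 ; first throw caught by: H1

Evaluation trace:
throw(4) @ H1 caught ⇒ 28
= 28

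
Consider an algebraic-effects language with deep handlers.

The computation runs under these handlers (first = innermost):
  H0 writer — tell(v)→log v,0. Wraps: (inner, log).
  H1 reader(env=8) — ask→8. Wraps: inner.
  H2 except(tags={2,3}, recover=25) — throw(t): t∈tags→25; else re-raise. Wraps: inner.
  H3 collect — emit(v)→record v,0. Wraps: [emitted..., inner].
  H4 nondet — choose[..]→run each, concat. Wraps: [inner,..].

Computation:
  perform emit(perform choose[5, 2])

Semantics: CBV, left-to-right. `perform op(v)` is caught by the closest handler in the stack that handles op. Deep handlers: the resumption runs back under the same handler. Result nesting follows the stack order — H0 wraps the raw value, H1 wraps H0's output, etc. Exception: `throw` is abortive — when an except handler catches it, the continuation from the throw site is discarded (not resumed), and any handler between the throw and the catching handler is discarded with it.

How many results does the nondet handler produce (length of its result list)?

Evaluation trace:
choose[5, 2] @ H4
  branch[0] choose=5:
    emit(5) @ H3 ⇒ out+=5
    H0 returns (0, ())
    H1 returns (0, ())
    H2 returns (0, ())
    H3 returns [5, (0, ())]
    H4 returns [[5, (0, ())]]
  branch[1] choose=2:
    emit(2) @ H3 ⇒ out+=2
    H0 returns (0, ())
    H1 returns (0, ())
    H2 returns (0, ())
    H3 returns [2, (0, ())]
    H4 returns [[2, (0, ())]]
= [[5, (0, ())], [2, (0, ())]]

Answer: 2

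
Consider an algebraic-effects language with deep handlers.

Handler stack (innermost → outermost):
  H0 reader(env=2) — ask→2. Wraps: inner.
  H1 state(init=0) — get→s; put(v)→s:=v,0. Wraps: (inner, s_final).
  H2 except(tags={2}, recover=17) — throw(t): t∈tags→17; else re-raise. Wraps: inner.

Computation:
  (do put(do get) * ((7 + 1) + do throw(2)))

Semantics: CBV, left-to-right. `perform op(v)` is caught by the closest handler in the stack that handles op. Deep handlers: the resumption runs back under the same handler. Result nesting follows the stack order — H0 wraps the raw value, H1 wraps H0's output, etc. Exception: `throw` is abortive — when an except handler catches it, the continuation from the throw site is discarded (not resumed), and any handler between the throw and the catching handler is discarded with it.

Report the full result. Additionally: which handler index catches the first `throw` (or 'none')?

Answer: 17 ; first throw caught by: H2

Evaluation trace:
get @ H1 ⇒ 0
put(0) @ H1 ⇒ s:=0
throw(2) @ H2 caught ⇒ 17
= 17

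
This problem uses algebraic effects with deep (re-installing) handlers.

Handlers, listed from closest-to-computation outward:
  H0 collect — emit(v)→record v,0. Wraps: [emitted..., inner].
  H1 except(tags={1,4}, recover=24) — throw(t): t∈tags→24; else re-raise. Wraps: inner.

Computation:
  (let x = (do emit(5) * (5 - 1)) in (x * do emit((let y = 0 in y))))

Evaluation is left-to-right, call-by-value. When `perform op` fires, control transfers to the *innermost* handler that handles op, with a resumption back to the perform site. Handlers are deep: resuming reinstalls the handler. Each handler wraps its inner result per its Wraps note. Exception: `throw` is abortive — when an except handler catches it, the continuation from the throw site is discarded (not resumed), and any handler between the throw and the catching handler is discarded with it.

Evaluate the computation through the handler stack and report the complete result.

Evaluation trace:
emit(5) @ H0 ⇒ out+=5
emit(0) @ H0 ⇒ out+=0
H0 returns [5, 0, 0]
H1 returns [5, 0, 0]
= [5, 0, 0]

Answer: [5, 0, 0]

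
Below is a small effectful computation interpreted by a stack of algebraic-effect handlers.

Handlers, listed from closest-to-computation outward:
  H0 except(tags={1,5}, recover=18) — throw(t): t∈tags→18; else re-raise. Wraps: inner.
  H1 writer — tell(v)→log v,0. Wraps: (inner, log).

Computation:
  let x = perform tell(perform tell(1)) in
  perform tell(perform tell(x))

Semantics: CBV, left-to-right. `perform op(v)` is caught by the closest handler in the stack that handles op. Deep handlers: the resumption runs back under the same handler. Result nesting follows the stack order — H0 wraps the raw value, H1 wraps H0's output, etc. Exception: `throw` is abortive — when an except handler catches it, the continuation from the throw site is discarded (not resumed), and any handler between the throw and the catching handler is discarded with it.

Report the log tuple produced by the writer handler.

Step-by-step:
tell(1) @ H1 ⇒ log+=1
tell(0) @ H1 ⇒ log+=0
tell(0) @ H1 ⇒ log+=0
tell(0) @ H1 ⇒ log+=0
H0 returns 0
H1 returns (0, (1, 0, 0, 0))
= (0, (1, 0, 0, 0))

Answer: (1, 0, 0, 0)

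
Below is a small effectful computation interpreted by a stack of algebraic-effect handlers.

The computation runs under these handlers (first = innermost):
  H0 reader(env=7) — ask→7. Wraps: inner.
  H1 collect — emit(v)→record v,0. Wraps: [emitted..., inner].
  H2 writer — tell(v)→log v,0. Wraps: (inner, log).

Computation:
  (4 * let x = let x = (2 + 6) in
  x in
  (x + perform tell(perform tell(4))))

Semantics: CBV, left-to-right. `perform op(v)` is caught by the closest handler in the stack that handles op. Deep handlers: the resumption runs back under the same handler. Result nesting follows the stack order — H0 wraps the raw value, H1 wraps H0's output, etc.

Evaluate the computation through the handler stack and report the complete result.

Evaluation trace:
tell(4) @ H2 ⇒ log+=4
tell(0) @ H2 ⇒ log+=0
H0 returns 32
H1 returns [32]
H2 returns ([32], (4, 0))
= ([32], (4, 0))

Answer: ([32], (4, 0))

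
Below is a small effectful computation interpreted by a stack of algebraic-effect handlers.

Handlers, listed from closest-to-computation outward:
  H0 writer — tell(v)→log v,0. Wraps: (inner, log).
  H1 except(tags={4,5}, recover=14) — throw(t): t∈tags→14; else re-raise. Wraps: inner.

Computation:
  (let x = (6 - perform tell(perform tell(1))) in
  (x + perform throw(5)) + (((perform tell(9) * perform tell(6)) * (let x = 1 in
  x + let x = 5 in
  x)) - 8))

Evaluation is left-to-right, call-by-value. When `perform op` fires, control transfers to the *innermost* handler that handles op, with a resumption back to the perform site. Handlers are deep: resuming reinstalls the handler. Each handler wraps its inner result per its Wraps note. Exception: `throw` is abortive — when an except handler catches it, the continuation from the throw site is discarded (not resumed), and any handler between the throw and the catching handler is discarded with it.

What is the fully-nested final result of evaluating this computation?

Working:
tell(1) @ H0 ⇒ log+=1
tell(0) @ H0 ⇒ log+=0
throw(5) @ H1 caught ⇒ 14
= 14

Answer: 14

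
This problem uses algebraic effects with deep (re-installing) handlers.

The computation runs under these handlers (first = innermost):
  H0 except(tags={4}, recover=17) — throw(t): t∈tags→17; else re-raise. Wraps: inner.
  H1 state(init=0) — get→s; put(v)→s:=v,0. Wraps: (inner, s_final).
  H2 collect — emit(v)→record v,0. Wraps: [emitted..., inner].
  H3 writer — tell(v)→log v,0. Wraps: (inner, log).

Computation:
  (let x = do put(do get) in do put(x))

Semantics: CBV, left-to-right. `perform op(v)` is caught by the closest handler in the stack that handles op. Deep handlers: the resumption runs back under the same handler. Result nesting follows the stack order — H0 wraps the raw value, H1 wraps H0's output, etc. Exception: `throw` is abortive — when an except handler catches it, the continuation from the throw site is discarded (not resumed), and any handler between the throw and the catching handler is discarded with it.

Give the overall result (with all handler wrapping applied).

Evaluation trace:
get @ H1 ⇒ 0
put(0) @ H1 ⇒ s:=0
put(0) @ H1 ⇒ s:=0
H0 returns 0
H1 returns (0, 0)
H2 returns [(0, 0)]
H3 returns ([(0, 0)], ())
= ([(0, 0)], ())

Answer: ([(0, 0)], ())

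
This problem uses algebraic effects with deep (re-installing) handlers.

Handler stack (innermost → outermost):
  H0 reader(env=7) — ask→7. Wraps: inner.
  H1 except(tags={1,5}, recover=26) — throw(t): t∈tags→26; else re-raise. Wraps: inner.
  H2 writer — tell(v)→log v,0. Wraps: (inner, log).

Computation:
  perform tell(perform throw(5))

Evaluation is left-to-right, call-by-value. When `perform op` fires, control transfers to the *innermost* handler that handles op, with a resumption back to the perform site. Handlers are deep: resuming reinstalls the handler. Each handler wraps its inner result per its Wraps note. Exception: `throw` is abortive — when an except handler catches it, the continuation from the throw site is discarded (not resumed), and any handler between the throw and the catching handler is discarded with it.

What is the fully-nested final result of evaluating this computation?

Step-by-step:
throw(5) @ H1 caught ⇒ 26
H2 returns (26, ())
= (26, ())

Answer: (26, ())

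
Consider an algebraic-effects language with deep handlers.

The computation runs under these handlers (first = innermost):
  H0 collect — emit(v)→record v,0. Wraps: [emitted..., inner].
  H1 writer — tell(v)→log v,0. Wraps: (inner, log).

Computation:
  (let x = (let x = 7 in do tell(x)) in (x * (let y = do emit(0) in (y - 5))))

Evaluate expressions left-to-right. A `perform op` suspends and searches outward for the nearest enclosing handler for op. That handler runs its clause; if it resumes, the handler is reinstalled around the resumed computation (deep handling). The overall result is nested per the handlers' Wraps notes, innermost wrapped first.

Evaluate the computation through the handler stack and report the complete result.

Working:
tell(7) @ H1 ⇒ log+=7
emit(0) @ H0 ⇒ out+=0
H0 returns [0, 0]
H1 returns ([0, 0], (7))
= ([0, 0], (7))

Answer: ([0, 0], (7))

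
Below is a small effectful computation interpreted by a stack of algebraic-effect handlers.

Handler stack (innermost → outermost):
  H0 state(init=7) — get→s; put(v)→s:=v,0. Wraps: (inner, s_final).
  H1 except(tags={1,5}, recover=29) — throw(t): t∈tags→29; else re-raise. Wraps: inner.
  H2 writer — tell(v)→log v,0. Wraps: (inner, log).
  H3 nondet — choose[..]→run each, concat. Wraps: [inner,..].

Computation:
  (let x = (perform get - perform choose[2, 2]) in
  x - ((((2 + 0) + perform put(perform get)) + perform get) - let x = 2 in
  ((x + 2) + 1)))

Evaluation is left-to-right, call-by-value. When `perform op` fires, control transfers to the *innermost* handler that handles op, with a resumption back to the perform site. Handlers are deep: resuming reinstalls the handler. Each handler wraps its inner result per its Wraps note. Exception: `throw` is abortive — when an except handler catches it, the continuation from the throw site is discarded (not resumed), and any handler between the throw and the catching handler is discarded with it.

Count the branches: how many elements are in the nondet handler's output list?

Answer: 2

Working:
get @ H0 ⇒ 7
choose[2, 2] @ H3
  branch[0] choose=2:
    get @ H0 ⇒ 7
    put(7) @ H0 ⇒ s:=7
    get @ H0 ⇒ 7
    H0 returns (1, 7)
    H1 returns (1, 7)
    H2 returns ((1, 7), ())
    H3 returns [((1, 7), ())]
  branch[1] choose=2:
    get @ H0 ⇒ 7
    put(7) @ H0 ⇒ s:=7
    get @ H0 ⇒ 7
    H0 returns (1, 7)
    H1 returns (1, 7)
    H2 returns ((1, 7), ())
    H3 returns [((1, 7), ())]
= [((1, 7), ()), ((1, 7), ())]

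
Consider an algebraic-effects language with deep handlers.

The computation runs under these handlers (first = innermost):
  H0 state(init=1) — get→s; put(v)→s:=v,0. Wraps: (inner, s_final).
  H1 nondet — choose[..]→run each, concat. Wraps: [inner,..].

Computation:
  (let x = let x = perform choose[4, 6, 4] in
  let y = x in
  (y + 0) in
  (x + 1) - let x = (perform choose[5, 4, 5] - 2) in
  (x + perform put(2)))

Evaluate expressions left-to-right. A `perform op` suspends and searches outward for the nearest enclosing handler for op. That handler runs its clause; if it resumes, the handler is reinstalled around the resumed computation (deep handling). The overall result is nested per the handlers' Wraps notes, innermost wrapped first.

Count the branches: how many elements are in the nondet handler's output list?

Evaluation trace:
choose[4, 6, 4] @ H1
  branch[0] choose=4:
    choose[5, 4, 5] @ H1
      branch[0] choose=5:
        put(2) @ H0 ⇒ s:=2
        H0 returns (2, 2)
        H1 returns [(2, 2)]
      branch[1] choose=4:
        put(2) @ H0 ⇒ s:=2
        H0 returns (3, 2)
        H1 returns [(3, 2)]
      branch[2] choose=5:
        put(2) @ H0 ⇒ s:=2
        H0 returns (2, 2)
        H1 returns [(2, 2)]
  branch[1] choose=6:
    choose[5, 4, 5] @ H1
      branch[0] choose=5:
        put(2) @ H0 ⇒ s:=2
        H0 returns (4, 2)
        H1 returns [(4, 2)]
      branch[1] choose=4:
        put(2) @ H0 ⇒ s:=2
        H0 returns (5, 2)
        H1 returns [(5, 2)]
      branch[2] choose=5:
        put(2) @ H0 ⇒ s:=2
        H0 returns (4, 2)
        H1 returns [(4, 2)]
  branch[2] choose=4:
    choose[5, 4, 5] @ H1
      branch[0] choose=5:
        put(2) @ H0 ⇒ s:=2
        H0 returns (2, 2)
        H1 returns [(2, 2)]
      branch[1] choose=4:
        put(2) @ H0 ⇒ s:=2
        H0 returns (3, 2)
        H1 returns [(3, 2)]
      branch[2] choose=5:
        put(2) @ H0 ⇒ s:=2
        H0 returns (2, 2)
        H1 returns [(2, 2)]
= [(2, 2), (3, 2), (2, 2), (4, 2), (5, 2), (4, 2), (2, 2), (3, 2), (2, 2)]

Answer: 9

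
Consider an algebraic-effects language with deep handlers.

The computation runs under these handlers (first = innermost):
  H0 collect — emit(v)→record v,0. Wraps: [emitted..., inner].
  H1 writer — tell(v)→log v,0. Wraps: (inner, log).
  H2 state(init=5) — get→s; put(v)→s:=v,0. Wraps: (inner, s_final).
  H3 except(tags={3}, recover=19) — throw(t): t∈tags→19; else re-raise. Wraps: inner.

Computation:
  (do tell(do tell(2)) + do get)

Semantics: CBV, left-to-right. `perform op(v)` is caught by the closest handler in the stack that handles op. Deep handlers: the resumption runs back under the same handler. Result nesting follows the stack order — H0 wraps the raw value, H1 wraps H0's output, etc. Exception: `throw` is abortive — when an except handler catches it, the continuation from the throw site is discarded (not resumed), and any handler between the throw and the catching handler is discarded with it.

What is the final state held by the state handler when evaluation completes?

Working:
tell(2) @ H1 ⇒ log+=2
tell(0) @ H1 ⇒ log+=0
get @ H2 ⇒ 5
H0 returns [5]
H1 returns ([5], (2, 0))
H2 returns (([5], (2, 0)), 5)
H3 returns (([5], (2, 0)), 5)
= (([5], (2, 0)), 5)

Answer: 5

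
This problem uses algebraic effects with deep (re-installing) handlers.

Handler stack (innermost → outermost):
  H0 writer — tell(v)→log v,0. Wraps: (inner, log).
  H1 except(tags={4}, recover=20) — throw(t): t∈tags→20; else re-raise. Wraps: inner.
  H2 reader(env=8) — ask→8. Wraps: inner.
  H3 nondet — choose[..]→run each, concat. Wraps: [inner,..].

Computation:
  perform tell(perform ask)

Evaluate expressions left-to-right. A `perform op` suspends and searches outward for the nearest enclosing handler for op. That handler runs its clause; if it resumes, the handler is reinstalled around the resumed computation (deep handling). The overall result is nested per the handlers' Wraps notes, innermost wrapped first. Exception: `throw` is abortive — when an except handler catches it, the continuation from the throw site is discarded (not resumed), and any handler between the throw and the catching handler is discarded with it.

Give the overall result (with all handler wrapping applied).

Answer: [(0, (8))]

Working:
ask @ H2 ⇒ 8
tell(8) @ H0 ⇒ log+=8
H0 returns (0, (8))
H1 returns (0, (8))
H2 returns (0, (8))
H3 returns [(0, (8))]
= [(0, (8))]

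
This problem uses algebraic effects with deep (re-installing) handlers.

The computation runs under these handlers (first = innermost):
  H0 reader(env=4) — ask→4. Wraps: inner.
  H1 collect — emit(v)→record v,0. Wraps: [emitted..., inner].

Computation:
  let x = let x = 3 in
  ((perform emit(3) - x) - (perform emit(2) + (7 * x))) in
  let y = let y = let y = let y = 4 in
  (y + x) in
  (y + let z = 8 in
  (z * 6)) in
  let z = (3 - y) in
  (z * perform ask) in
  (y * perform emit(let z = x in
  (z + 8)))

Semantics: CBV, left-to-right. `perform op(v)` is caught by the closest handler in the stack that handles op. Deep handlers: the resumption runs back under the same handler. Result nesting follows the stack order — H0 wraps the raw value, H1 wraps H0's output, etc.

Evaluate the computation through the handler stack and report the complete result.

Answer: [3, 2, -16, 0]

Evaluation trace:
emit(3) @ H1 ⇒ out+=3
emit(2) @ H1 ⇒ out+=2
ask @ H0 ⇒ 4
emit(-16) @ H1 ⇒ out+=-16
H0 returns 0
H1 returns [3, 2, -16, 0]
= [3, 2, -16, 0]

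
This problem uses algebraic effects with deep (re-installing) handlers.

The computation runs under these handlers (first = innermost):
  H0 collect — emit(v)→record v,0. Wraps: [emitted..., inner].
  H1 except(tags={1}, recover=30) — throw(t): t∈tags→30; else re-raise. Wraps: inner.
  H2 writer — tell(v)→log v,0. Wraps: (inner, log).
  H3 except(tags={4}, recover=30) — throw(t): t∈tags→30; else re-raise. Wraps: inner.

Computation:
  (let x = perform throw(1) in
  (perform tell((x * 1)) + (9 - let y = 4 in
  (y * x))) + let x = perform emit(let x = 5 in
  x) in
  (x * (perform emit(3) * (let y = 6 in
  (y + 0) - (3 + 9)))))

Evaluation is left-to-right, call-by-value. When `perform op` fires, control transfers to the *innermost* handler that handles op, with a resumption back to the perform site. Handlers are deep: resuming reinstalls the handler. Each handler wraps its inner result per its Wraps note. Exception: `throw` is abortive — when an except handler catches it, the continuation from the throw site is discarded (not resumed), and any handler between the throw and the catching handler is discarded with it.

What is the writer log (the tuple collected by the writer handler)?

Answer: ()

Step-by-step:
throw(1) @ H1 caught ⇒ 30
H2 returns (30, ())
H3 returns (30, ())
= (30, ())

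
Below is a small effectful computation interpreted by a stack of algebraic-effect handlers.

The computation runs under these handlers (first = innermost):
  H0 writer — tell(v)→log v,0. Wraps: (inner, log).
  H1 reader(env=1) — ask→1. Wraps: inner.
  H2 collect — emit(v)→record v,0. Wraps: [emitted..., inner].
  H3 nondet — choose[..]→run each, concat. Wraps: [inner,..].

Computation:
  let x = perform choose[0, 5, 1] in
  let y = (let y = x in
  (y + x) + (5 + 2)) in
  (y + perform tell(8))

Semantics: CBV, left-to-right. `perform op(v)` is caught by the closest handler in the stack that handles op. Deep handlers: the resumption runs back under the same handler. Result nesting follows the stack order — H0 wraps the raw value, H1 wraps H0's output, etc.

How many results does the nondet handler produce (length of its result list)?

Answer: 3

Evaluation trace:
choose[0, 5, 1] @ H3
  branch[0] choose=0:
    tell(8) @ H0 ⇒ log+=8
    H0 returns (7, (8))
    H1 returns (7, (8))
    H2 returns [(7, (8))]
    H3 returns [[(7, (8))]]
  branch[1] choose=5:
    tell(8) @ H0 ⇒ log+=8
    H0 returns (17, (8))
    H1 returns (17, (8))
    H2 returns [(17, (8))]
    H3 returns [[(17, (8))]]
  branch[2] choose=1:
    tell(8) @ H0 ⇒ log+=8
    H0 returns (9, (8))
    H1 returns (9, (8))
    H2 returns [(9, (8))]
    H3 returns [[(9, (8))]]
= [[(7, (8))], [(17, (8))], [(9, (8))]]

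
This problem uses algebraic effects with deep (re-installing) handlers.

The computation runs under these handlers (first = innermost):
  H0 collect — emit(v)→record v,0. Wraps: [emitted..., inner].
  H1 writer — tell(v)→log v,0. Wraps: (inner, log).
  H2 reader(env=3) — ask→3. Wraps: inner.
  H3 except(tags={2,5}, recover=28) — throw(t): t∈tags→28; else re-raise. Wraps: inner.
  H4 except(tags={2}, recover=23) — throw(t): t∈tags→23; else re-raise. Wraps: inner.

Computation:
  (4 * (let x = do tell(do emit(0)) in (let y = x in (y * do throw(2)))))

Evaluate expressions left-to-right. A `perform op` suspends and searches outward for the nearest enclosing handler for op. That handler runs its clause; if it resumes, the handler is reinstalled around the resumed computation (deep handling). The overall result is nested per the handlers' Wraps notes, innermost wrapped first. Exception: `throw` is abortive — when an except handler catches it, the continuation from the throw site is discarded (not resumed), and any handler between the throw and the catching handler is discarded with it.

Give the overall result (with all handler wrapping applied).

Answer: 28

Evaluation trace:
emit(0) @ H0 ⇒ out+=0
tell(0) @ H1 ⇒ log+=0
throw(2) @ H3 caught ⇒ 28
H4 returns 28
= 28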